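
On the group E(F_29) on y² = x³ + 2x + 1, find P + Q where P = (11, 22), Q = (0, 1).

(25, 4)

(11, 22) + (0, 1). λ = (1 - 22)/(0 - 11) ≡ 8/18 mod 29. 18⁻¹ ≡ 21 (mod 29) since 18·21 = 378 ≡ 1, so λ ≡ 23.
  x = λ² - 11 - 0 = 529 - 11 ≡ 25; y = λ·(11 - 25) - 22 ≡ 4. → (25, 4)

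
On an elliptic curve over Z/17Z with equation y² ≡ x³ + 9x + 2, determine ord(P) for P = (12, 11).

2P: tangent at (12, 11): λ = (3·12² + 9)/(2·11) ≡ 16/5. 5⁻¹ ≡ 7 (mod 17), so λ ≡ 16·7 ≡ 10.
  x = λ² - 12 - 12 = 100 - 24 ≡ 8; y = λ·(12 - 8) - 11 ≡ 12. → (8, 12)
3P: (8, 12) + (12, 11). λ = (11 - 12)/(12 - 8) ≡ 16/4 mod 17. 4⁻¹ ≡ 13 (mod 17), so λ ≡ 4.
  x = λ² - 8 - 12 = 16 - 20 ≡ 13; y = λ·(8 - 13) - 12 ≡ 2. → (13, 2)
4P: (13, 2) + (12, 11). λ = (11 - 2)/(12 - 13) ≡ 9/16 mod 17. 16⁻¹ ≡ 16 (mod 17) since 16·16 = 256 ≡ 1, so λ ≡ 8.
  x = λ² - 13 - 12 = 64 - 25 ≡ 5; y = λ·(13 - 5) - 2 ≡ 11. → (5, 11)
5P: (5, 11) + (12, 11). λ = (11 - 11)/(12 - 5) ≡ 0/7 mod 17. 7⁻¹ ≡ 5 (mod 17), so λ ≡ 0.
  x = λ² - 5 - 12 = 0 - 17 ≡ 0; y = λ·(5 - 0) - 11 ≡ 6. → (0, 6)
6P: (0, 6) + (12, 11). λ = (11 - 6)/(12 - 0) ≡ 5/12 mod 17. 12⁻¹ ≡ 10 (mod 17), so λ ≡ 16.
  x = λ² - 0 - 12 = 256 - 12 ≡ 6; y = λ·(0 - 6) - 6 ≡ 0. → (6, 0)
7P: (6, 0) + (12, 11). λ = (11 - 0)/(12 - 6) ≡ 11/6 mod 17. 6⁻¹ ≡ 3 (mod 17), so λ ≡ 16.
  x = λ² - 6 - 12 = 256 - 18 ≡ 0; y = λ·(6 - 0) - 0 ≡ 11. → (0, 11)
8P: (0, 11) + (12, 11). λ = (11 - 11)/(12 - 0) ≡ 0/12 mod 17. 12⁻¹ ≡ 10 (mod 17), so λ ≡ 0.
  x = λ² - 0 - 12 = 0 - 12 ≡ 5; y = λ·(0 - 5) - 11 ≡ 6. → (5, 6)
9P: (5, 6) + (12, 11). λ = (11 - 6)/(12 - 5) ≡ 5/7 mod 17. 7⁻¹ ≡ 5 (mod 17) since 7·5 = 35 ≡ 1, so λ ≡ 8.
  x = λ² - 5 - 12 = 64 - 17 ≡ 13; y = λ·(5 - 13) - 6 ≡ 15. → (13, 15)
10P: (13, 15) + (12, 11). λ = (11 - 15)/(12 - 13) ≡ 13/16 mod 17. 16⁻¹ ≡ 16 (mod 17), so λ ≡ 4.
  x = λ² - 13 - 12 = 16 - 25 ≡ 8; y = λ·(13 - 8) - 15 ≡ 5. → (8, 5)
11P: (8, 5) + (12, 11). λ = (11 - 5)/(12 - 8) ≡ 6/4 mod 17. 4⁻¹ ≡ 13 (mod 17) since 4·13 = 52 ≡ 1, so λ ≡ 10.
  x = λ² - 8 - 12 = 100 - 20 ≡ 12; y = λ·(8 - 12) - 5 ≡ 6. → (12, 6)
12P: (12, 6) + (12, 11): same x and y₁ ≡ -y₂, so the sum is O.
12P = O, so the order is 12.

12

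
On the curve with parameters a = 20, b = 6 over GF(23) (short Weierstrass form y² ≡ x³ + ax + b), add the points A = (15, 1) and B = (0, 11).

(15, 1) + (0, 11). λ = (11 - 1)/(0 - 15) ≡ 10/8 mod 23. 8⁻¹ ≡ 3 (mod 23), so λ ≡ 7.
  x = λ² - 15 - 0 = 49 - 15 ≡ 11; y = λ·(15 - 11) - 1 ≡ 4. → (11, 4)

(11, 4)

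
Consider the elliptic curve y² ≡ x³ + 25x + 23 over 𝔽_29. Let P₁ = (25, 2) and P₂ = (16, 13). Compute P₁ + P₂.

(25, 2) + (16, 13). λ = (13 - 2)/(16 - 25) ≡ 11/20 mod 29. 20⁻¹ ≡ 16 (mod 29), so λ ≡ 2.
  x = λ² - 25 - 16 = 4 - 41 ≡ 21; y = λ·(25 - 21) - 2 ≡ 6. → (21, 6)

(21, 6)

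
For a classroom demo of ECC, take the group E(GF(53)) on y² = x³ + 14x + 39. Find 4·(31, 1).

Write P = (31, 1).
Double-and-add on 4 = (100)₂. Start with P = (31, 1) for the leading 1-bit.
double: tangent at (31, 1): λ = (3·31² + 14)/(2·1) ≡ 35/2. 2⁻¹ ≡ 27 (mod 53), so λ ≡ 35·27 ≡ 44.
  x = λ² - 31 - 31 = 1936 - 62 ≡ 19; y = λ·(31 - 19) - 1 ≡ 50. → (19, 50)
double: tangent at (19, 50): λ = (3·19² + 14)/(2·50) ≡ 37/47. 47⁻¹ ≡ 44 (mod 53) since 47·44 = 2068 ≡ 1, so λ ≡ 37·44 ≡ 38.
  x = λ² - 19 - 19 = 1444 - 38 ≡ 28; y = λ·(19 - 28) - 50 ≡ 32. → (28, 32)

(28, 32)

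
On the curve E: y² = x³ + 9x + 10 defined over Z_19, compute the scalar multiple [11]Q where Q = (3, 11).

O

Repeated addition: build up to 11Q.
2Q: tangent at (3, 11): λ = (3·3² + 9)/(2·11) ≡ 17/3. 3⁻¹ ≡ 13 (mod 19) since 3·13 = 39 ≡ 1, so λ ≡ 17·13 ≡ 12.
  x = λ² - 3 - 3 = 144 - 6 ≡ 5; y = λ·(3 - 5) - 11 ≡ 3. → (5, 3)
3Q: (5, 3) + (3, 11). λ = (11 - 3)/(3 - 5) ≡ 8/17 mod 19. 17⁻¹ ≡ 9 (mod 19) since 17·9 = 153 ≡ 1, so λ ≡ 15.
  x = λ² - 5 - 3 = 225 - 8 ≡ 8; y = λ·(5 - 8) - 3 ≡ 9. → (8, 9)
4Q: (8, 9) + (3, 11). λ = (11 - 9)/(3 - 8) ≡ 2/14 mod 19. 14⁻¹ ≡ 15 (mod 19), so λ ≡ 11.
  x = λ² - 8 - 3 = 121 - 11 ≡ 15; y = λ·(8 - 15) - 9 ≡ 9. → (15, 9)
5Q: (15, 9) + (3, 11). λ = (11 - 9)/(3 - 15) ≡ 2/7 mod 19. 7⁻¹ ≡ 11 (mod 19), so λ ≡ 3.
  x = λ² - 15 - 3 = 9 - 18 ≡ 10; y = λ·(15 - 10) - 9 ≡ 6. → (10, 6)
6Q: (10, 6) + (3, 11). λ = (11 - 6)/(3 - 10) ≡ 5/12 mod 19. 12⁻¹ ≡ 8 (mod 19), so λ ≡ 2.
  x = λ² - 10 - 3 = 4 - 13 ≡ 10; y = λ·(10 - 10) - 6 ≡ 13. → (10, 13)
7Q: (10, 13) + (3, 11). λ = (11 - 13)/(3 - 10) ≡ 17/12 mod 19. 12⁻¹ ≡ 8 (mod 19), so λ ≡ 3.
  x = λ² - 10 - 3 = 9 - 13 ≡ 15; y = λ·(10 - 15) - 13 ≡ 10. → (15, 10)
8Q: (15, 10) + (3, 11). λ = (11 - 10)/(3 - 15) ≡ 1/7 mod 19. 7⁻¹ ≡ 11 (mod 19) since 7·11 = 77 ≡ 1, so λ ≡ 11.
  x = λ² - 15 - 3 = 121 - 18 ≡ 8; y = λ·(15 - 8) - 10 ≡ 10. → (8, 10)
9Q: (8, 10) + (3, 11). λ = (11 - 10)/(3 - 8) ≡ 1/14 mod 19. 14⁻¹ ≡ 15 (mod 19), so λ ≡ 15.
  x = λ² - 8 - 3 = 225 - 11 ≡ 5; y = λ·(8 - 5) - 10 ≡ 16. → (5, 16)
10Q: (5, 16) + (3, 11). λ = (11 - 16)/(3 - 5) ≡ 14/17 mod 19. 17⁻¹ ≡ 9 (mod 19), so λ ≡ 12.
  x = λ² - 5 - 3 = 144 - 8 ≡ 3; y = λ·(5 - 3) - 16 ≡ 8. → (3, 8)
11Q: (3, 8) + (3, 11): same x and y₁ ≡ -y₂, so the sum is ∞.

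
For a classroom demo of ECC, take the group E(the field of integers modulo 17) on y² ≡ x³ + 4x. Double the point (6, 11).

tangent at (6, 11): λ = (3·6² + 4)/(2·11) ≡ 10/5. 5⁻¹ ≡ 7 (mod 17), so λ ≡ 10·7 ≡ 2.
  x = λ² - 6 - 6 = 4 - 12 ≡ 9; y = λ·(6 - 9) - 11 ≡ 0. → (9, 0)

(9, 0)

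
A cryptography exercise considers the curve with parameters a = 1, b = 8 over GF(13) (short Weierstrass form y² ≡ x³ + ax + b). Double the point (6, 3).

(10, 11)

tangent at (6, 3): λ = (3·6² + 1)/(2·3) ≡ 5/6. 6⁻¹ ≡ 11 (mod 13), so λ ≡ 5·11 ≡ 3.
  x = λ² - 6 - 6 = 9 - 12 ≡ 10; y = λ·(6 - 10) - 3 ≡ 11. → (10, 11)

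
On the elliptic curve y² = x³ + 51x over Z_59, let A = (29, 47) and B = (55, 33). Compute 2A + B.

(58, 19)

First 2A:
Repeated addition: build up to 2A.
2A: tangent at (29, 47): λ = (3·29² + 51)/(2·47) ≡ 37/35. 35⁻¹ ≡ 27 (mod 59), so λ ≡ 37·27 ≡ 55.
  x = λ² - 29 - 29 = 3025 - 58 ≡ 17; y = λ·(29 - 17) - 47 ≡ 23. → (17, 23)
2A = (17, 23).
Finally 2A + B:
(17, 23) + (55, 33). λ = (33 - 23)/(55 - 17) ≡ 10/38 mod 59. 38⁻¹ ≡ 14 (mod 59), so λ ≡ 22.
  x = λ² - 17 - 55 = 484 - 72 ≡ 58; y = λ·(17 - 58) - 23 ≡ 19. → (58, 19)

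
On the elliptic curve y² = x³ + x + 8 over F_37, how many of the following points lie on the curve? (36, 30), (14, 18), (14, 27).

(36, 30): 30² ≡ 12, rhs ≡ 6 → off.
(14, 18): 18² ≡ 28, rhs ≡ 28 → on.
(14, 27): 27² ≡ 26, rhs ≡ 28 → off.

1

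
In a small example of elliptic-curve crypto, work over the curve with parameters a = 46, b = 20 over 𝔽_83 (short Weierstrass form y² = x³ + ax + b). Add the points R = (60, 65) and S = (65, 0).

(60, 65) + (65, 0). λ = (0 - 65)/(65 - 60) ≡ 18/5 mod 83. 5⁻¹ ≡ 50 (mod 83) since 5·50 = 250 ≡ 1, so λ ≡ 70.
  x = λ² - 60 - 65 = 4900 - 125 ≡ 44; y = λ·(60 - 44) - 65 ≡ 59. → (44, 59)

(44, 59)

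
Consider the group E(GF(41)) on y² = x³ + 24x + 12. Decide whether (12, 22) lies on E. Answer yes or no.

no

y² = 22² ≡ 33; x³ + 24x + 12 = 2028 ≡ 19 (mod 41). 33 ≠ 19.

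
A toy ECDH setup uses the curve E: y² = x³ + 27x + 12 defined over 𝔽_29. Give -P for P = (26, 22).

-(26, 22) = (26, -22 mod 29) = (26, 7).

(26, 7)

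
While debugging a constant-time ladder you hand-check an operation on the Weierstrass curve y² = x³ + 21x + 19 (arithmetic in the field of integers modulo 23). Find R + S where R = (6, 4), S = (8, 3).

(6, 4) + (8, 3). λ = (3 - 4)/(8 - 6) ≡ 22/2 mod 23. 2⁻¹ ≡ 12 (mod 23) since 2·12 = 24 ≡ 1, so λ ≡ 11.
  x = λ² - 6 - 8 = 121 - 14 ≡ 15; y = λ·(6 - 15) - 4 ≡ 12. → (15, 12)

(15, 12)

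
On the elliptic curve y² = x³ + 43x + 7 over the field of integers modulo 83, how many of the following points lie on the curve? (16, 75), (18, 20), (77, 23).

1

(16, 75): 75² ≡ 64, rhs ≡ 60 → off.
(18, 20): 20² ≡ 68, rhs ≡ 56 → off.
(77, 23): 23² ≡ 31, rhs ≡ 31 → on.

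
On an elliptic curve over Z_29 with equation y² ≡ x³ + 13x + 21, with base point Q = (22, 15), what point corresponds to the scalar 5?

Double-and-add on 5 = (101)₂. Start with Q = (22, 15) for the leading 1-bit.
double: tangent at (22, 15): λ = (3·22² + 13)/(2·15) ≡ 15/1. 1⁻¹ ≡ 1 (mod 29) since 1·1 = 1 ≡ 1, so λ ≡ 15·1 ≡ 15.
  x = λ² - 22 - 22 = 225 - 44 ≡ 7; y = λ·(22 - 7) - 15 ≡ 7. → (7, 7)
double: tangent at (7, 7): λ = (3·7² + 13)/(2·7) ≡ 15/14. 14⁻¹ ≡ 27 (mod 29) since 14·27 = 378 ≡ 1, so λ ≡ 15·27 ≡ 28.
  x = λ² - 7 - 7 = 784 - 14 ≡ 16; y = λ·(7 - 16) - 7 ≡ 2. → (16, 2)
add Q: (16, 2) + (22, 15). λ = (15 - 2)/(22 - 16) ≡ 13/6 mod 29. 6⁻¹ ≡ 5 (mod 29), so λ ≡ 7.
  x = λ² - 16 - 22 = 49 - 38 ≡ 11; y = λ·(16 - 11) - 2 ≡ 4. → (11, 4)

(11, 4)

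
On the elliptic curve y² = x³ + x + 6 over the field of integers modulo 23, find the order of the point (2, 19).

7

2P: tangent at (2, 19): λ = (3·2² + 1)/(2·19) ≡ 13/15. 15⁻¹ ≡ 20 (mod 23), so λ ≡ 13·20 ≡ 7.
  x = λ² - 2 - 2 = 49 - 4 ≡ 22; y = λ·(2 - 22) - 19 ≡ 2. → (22, 2)
3P: (22, 2) + (2, 19). λ = (19 - 2)/(2 - 22) ≡ 17/3 mod 23. 3⁻¹ ≡ 8 (mod 23), so λ ≡ 21.
  x = λ² - 22 - 2 = 441 - 24 ≡ 3; y = λ·(22 - 3) - 2 ≡ 6. → (3, 6)
4P: (3, 6) + (2, 19). λ = (19 - 6)/(2 - 3) ≡ 13/22 mod 23. 22⁻¹ ≡ 22 (mod 23), so λ ≡ 10.
  x = λ² - 3 - 2 = 100 - 5 ≡ 3; y = λ·(3 - 3) - 6 ≡ 17. → (3, 17)
5P: (3, 17) + (2, 19). λ = (19 - 17)/(2 - 3) ≡ 2/22 mod 23. 22⁻¹ ≡ 22 (mod 23) since 22·22 = 484 ≡ 1, so λ ≡ 21.
  x = λ² - 3 - 2 = 441 - 5 ≡ 22; y = λ·(3 - 22) - 17 ≡ 21. → (22, 21)
6P: (22, 21) + (2, 19). λ = (19 - 21)/(2 - 22) ≡ 21/3 mod 23. 3⁻¹ ≡ 8 (mod 23), so λ ≡ 7.
  x = λ² - 22 - 2 = 49 - 24 ≡ 2; y = λ·(22 - 2) - 21 ≡ 4. → (2, 4)
7P: (2, 4) + (2, 19): same x and y₁ ≡ -y₂, so the sum is ∞.
7P = ∞, so the order is 7.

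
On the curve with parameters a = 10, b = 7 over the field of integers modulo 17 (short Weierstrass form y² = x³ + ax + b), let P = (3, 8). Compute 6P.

Repeated addition: build up to 6P.
2P: tangent at (3, 8): λ = (3·3² + 10)/(2·8) ≡ 3/16. 16⁻¹ ≡ 16 (mod 17), so λ ≡ 3·16 ≡ 14.
  x = λ² - 3 - 3 = 196 - 6 ≡ 3; y = λ·(3 - 3) - 8 ≡ 9. → (3, 9)
3P: (3, 9) + (3, 8): same x and y₁ ≡ -y₂, so the sum is ∞.
4P: ∞ + (3, 8) = (3, 8) (identity).
5P: tangent at (3, 8): λ = (3·3² + 10)/(2·8) ≡ 3/16. 16⁻¹ ≡ 16 (mod 17), so λ ≡ 3·16 ≡ 14.
  x = λ² - 3 - 3 = 196 - 6 ≡ 3; y = λ·(3 - 3) - 8 ≡ 9. → (3, 9)
6P: (3, 9) + (3, 8): same x and y₁ ≡ -y₂, so the sum is ∞.

O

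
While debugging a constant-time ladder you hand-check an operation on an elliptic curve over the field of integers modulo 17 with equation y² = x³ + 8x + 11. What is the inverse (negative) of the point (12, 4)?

(12, 13)

-(12, 4) = (12, -4 mod 17) = (12, 13).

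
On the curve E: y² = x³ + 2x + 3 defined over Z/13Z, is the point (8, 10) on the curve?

no

y² = 10² ≡ 9; x³ + 2x + 3 = 531 ≡ 11 (mod 13). 9 ≠ 11.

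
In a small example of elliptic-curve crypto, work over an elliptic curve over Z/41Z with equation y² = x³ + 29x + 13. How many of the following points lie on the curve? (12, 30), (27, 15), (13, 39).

(12, 30): 30² ≡ 39, rhs ≡ 39 → on.
(27, 15): 15² ≡ 20, rhs ≡ 20 → on.
(13, 39): 39² ≡ 4, rhs ≡ 4 → on.

3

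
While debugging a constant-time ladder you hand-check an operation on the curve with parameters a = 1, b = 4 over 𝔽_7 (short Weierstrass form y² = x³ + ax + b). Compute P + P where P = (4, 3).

(6, 4)

tangent at (4, 3): λ = (3·4² + 1)/(2·3) ≡ 0/6. 6⁻¹ ≡ 6 (mod 7), so λ ≡ 0·6 ≡ 0.
  x = λ² - 4 - 4 = 0 - 8 ≡ 6; y = λ·(4 - 6) - 3 ≡ 4. → (6, 4)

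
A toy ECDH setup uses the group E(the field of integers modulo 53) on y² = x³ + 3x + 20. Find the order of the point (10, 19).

2P: tangent at (10, 19): λ = (3·10² + 3)/(2·19) ≡ 38/38. 38⁻¹ ≡ 7 (mod 53) since 38·7 = 266 ≡ 1, so λ ≡ 38·7 ≡ 1.
  x = λ² - 10 - 10 = 1 - 20 ≡ 34; y = λ·(10 - 34) - 19 ≡ 10. → (34, 10)
3P: (34, 10) + (10, 19). λ = (19 - 10)/(10 - 34) ≡ 9/29 mod 53. 29⁻¹ ≡ 11 (mod 53), so λ ≡ 46.
  x = λ² - 34 - 10 = 2116 - 44 ≡ 5; y = λ·(34 - 5) - 10 ≡ 52. → (5, 52)
4P: (5, 52) + (10, 19). λ = (19 - 52)/(10 - 5) ≡ 20/5 mod 53. 5⁻¹ ≡ 32 (mod 53), so λ ≡ 4.
  x = λ² - 5 - 10 = 16 - 15 ≡ 1; y = λ·(5 - 1) - 52 ≡ 17. → (1, 17)
5P: (1, 17) + (10, 19). λ = (19 - 17)/(10 - 1) ≡ 2/9 mod 53. 9⁻¹ ≡ 6 (mod 53) since 9·6 = 54 ≡ 1, so λ ≡ 12.
  x = λ² - 1 - 10 = 144 - 11 ≡ 27; y = λ·(1 - 27) - 17 ≡ 42. → (27, 42)
6P: (27, 42) + (10, 19). λ = (19 - 42)/(10 - 27) ≡ 30/36 mod 53. 36⁻¹ ≡ 28 (mod 53), so λ ≡ 45.
  x = λ² - 27 - 10 = 2025 - 37 ≡ 27; y = λ·(27 - 27) - 42 ≡ 11. → (27, 11)
7P: (27, 11) + (10, 19). λ = (19 - 11)/(10 - 27) ≡ 8/36 mod 53. 36⁻¹ ≡ 28 (mod 53), so λ ≡ 12.
  x = λ² - 27 - 10 = 144 - 37 ≡ 1; y = λ·(27 - 1) - 11 ≡ 36. → (1, 36)
8P: (1, 36) + (10, 19). λ = (19 - 36)/(10 - 1) ≡ 36/9 mod 53. 9⁻¹ ≡ 6 (mod 53), so λ ≡ 4.
  x = λ² - 1 - 10 = 16 - 11 ≡ 5; y = λ·(1 - 5) - 36 ≡ 1. → (5, 1)
9P: (5, 1) + (10, 19). λ = (19 - 1)/(10 - 5) ≡ 18/5 mod 53. 5⁻¹ ≡ 32 (mod 53), so λ ≡ 46.
  x = λ² - 5 - 10 = 2116 - 15 ≡ 34; y = λ·(5 - 34) - 1 ≡ 43. → (34, 43)
10P: (34, 43) + (10, 19). λ = (19 - 43)/(10 - 34) ≡ 29/29 mod 53. 29⁻¹ ≡ 11 (mod 53), so λ ≡ 1.
  x = λ² - 34 - 10 = 1 - 44 ≡ 10; y = λ·(34 - 10) - 43 ≡ 34. → (10, 34)
11P: (10, 34) + (10, 19): same x and y₁ ≡ -y₂, so the sum is 𝒪.
11P = 𝒪, so the order is 11.

11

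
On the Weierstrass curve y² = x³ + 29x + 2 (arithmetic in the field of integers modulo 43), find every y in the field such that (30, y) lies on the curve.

none

x³ + 29x + 2 = 27872 ≡ 8 (mod 43).
8 is a non-residue mod 43; no y exists.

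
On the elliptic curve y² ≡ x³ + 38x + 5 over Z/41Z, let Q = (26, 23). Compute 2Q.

tangent at (26, 23): λ = (3·26² + 38)/(2·23) ≡ 16/5. 5⁻¹ ≡ 33 (mod 41), so λ ≡ 16·33 ≡ 36.
  x = λ² - 26 - 26 = 1296 - 52 ≡ 14; y = λ·(26 - 14) - 23 ≡ 40. → (14, 40)

(14, 40)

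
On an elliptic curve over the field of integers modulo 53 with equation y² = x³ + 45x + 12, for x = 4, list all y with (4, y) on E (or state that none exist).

x³ + 45x + 12 = 256 ≡ 44 (mod 53).
Square roots of 44 mod 53: 16 and 37 (since 16² = 256 ≡ 44).

16, 37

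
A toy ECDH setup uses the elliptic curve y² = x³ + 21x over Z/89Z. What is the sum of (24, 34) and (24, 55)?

O

The two points share x = 24 and their y-coordinates satisfy 34 + 55 ≡ 0 (mod 89), so they are inverses. Their sum is the point at infinity.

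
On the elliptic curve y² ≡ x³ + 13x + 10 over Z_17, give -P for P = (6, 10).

(6, 7)

-(6, 10) = (6, -10 mod 17) = (6, 7).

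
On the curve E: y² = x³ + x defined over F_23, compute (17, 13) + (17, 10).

O

The two points share x = 17 and their y-coordinates satisfy 13 + 10 ≡ 0 (mod 23), so they are inverses. Their sum is the point at infinity.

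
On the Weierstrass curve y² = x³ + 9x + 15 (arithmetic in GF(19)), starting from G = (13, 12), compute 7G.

O

Double-and-add on 7 = (111)₂. Start with G = (13, 12) for the leading 1-bit.
double: tangent at (13, 12): λ = (3·13² + 9)/(2·12) ≡ 3/5. 5⁻¹ ≡ 4 (mod 19) since 5·4 = 20 ≡ 1, so λ ≡ 3·4 ≡ 12.
  x = λ² - 13 - 13 = 144 - 26 ≡ 4; y = λ·(13 - 4) - 12 ≡ 1. → (4, 1)
add G: (4, 1) + (13, 12). λ = (12 - 1)/(13 - 4) ≡ 11/9 mod 19. 9⁻¹ ≡ 17 (mod 19), so λ ≡ 16.
  x = λ² - 4 - 13 = 256 - 17 ≡ 11; y = λ·(4 - 11) - 1 ≡ 1. → (11, 1)
double: tangent at (11, 1): λ = (3·11² + 9)/(2·1) ≡ 11/2. 2⁻¹ ≡ 10 (mod 19), so λ ≡ 11·10 ≡ 15.
  x = λ² - 11 - 11 = 225 - 22 ≡ 13; y = λ·(11 - 13) - 1 ≡ 7. → (13, 7)
add G: (13, 7) + (13, 12): same x and y₁ ≡ -y₂, so the sum is the point at infinity.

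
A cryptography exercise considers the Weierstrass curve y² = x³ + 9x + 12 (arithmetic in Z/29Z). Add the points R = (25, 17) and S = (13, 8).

(25, 17) + (13, 8). λ = (8 - 17)/(13 - 25) ≡ 20/17 mod 29. 17⁻¹ ≡ 12 (mod 29), so λ ≡ 8.
  x = λ² - 25 - 13 = 64 - 38 ≡ 26; y = λ·(25 - 26) - 17 ≡ 4. → (26, 4)

(26, 4)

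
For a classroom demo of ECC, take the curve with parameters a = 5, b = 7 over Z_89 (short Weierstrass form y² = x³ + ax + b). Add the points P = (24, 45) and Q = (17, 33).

(24, 45) + (17, 33). λ = (33 - 45)/(17 - 24) ≡ 77/82 mod 89. 82⁻¹ ≡ 38 (mod 89) since 82·38 = 3116 ≡ 1, so λ ≡ 78.
  x = λ² - 24 - 17 = 6084 - 41 ≡ 80; y = λ·(24 - 80) - 45 ≡ 37. → (80, 37)

(80, 37)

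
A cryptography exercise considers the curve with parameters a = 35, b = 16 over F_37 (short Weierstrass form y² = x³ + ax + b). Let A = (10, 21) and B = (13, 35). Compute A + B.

(10, 21) + (13, 35). λ = (35 - 21)/(13 - 10) ≡ 14/3 mod 37. 3⁻¹ ≡ 25 (mod 37), so λ ≡ 17.
  x = λ² - 10 - 13 = 289 - 23 ≡ 7; y = λ·(10 - 7) - 21 ≡ 30. → (7, 30)

(7, 30)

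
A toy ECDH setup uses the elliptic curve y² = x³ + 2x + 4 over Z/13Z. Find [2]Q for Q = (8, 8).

(0, 11)

tangent at (8, 8): λ = (3·8² + 2)/(2·8) ≡ 12/3. 3⁻¹ ≡ 9 (mod 13) since 3·9 = 27 ≡ 1, so λ ≡ 12·9 ≡ 4.
  x = λ² - 8 - 8 = 16 - 16 ≡ 0; y = λ·(8 - 0) - 8 ≡ 11. → (0, 11)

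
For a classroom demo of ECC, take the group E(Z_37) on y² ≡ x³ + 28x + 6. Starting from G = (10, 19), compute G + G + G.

Repeated addition: build up to 3G.
2G: tangent at (10, 19): λ = (3·10² + 28)/(2·19) ≡ 32/1. 1⁻¹ ≡ 1 (mod 37) since 1·1 = 1 ≡ 1, so λ ≡ 32·1 ≡ 32.
  x = λ² - 10 - 10 = 1024 - 20 ≡ 5; y = λ·(10 - 5) - 19 ≡ 30. → (5, 30)
3G: (5, 30) + (10, 19). λ = (19 - 30)/(10 - 5) ≡ 26/5 mod 37. 5⁻¹ ≡ 15 (mod 37) since 5·15 = 75 ≡ 1, so λ ≡ 20.
  x = λ² - 5 - 10 = 400 - 15 ≡ 15; y = λ·(5 - 15) - 30 ≡ 29. → (15, 29)

(15, 29)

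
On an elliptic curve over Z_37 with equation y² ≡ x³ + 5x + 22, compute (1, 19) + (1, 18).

The two points share x = 1 and their y-coordinates satisfy 19 + 18 ≡ 0 (mod 37), so they are inverses. Their sum is O.

O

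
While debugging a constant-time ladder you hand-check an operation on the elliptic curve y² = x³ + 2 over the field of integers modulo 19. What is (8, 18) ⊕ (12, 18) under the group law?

(18, 1)

(8, 18) + (12, 18). λ = (18 - 18)/(12 - 8) ≡ 0/4 mod 19. 4⁻¹ ≡ 5 (mod 19), so λ ≡ 0.
  x = λ² - 8 - 12 = 0 - 20 ≡ 18; y = λ·(8 - 18) - 18 ≡ 1. → (18, 1)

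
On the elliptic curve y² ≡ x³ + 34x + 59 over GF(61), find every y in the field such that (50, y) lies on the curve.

x³ + 34x + 59 = 126759 ≡ 1 (mod 61).
Square roots of 1 mod 61: 1 and 60 (since 1² = 1 ≡ 1).

1, 60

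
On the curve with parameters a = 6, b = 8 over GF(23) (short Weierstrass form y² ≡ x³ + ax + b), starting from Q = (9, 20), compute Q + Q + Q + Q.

Repeated addition: build up to 4Q.
2Q: tangent at (9, 20): λ = (3·9² + 6)/(2·20) ≡ 19/17. 17⁻¹ ≡ 19 (mod 23), so λ ≡ 19·19 ≡ 16.
  x = λ² - 9 - 9 = 256 - 18 ≡ 8; y = λ·(9 - 8) - 20 ≡ 19. → (8, 19)
3Q: (8, 19) + (9, 20). λ = (20 - 19)/(9 - 8) ≡ 1/1 mod 23. 1⁻¹ ≡ 1 (mod 23) since 1·1 = 1 ≡ 1, so λ ≡ 1.
  x = λ² - 8 - 9 = 1 - 17 ≡ 7; y = λ·(8 - 7) - 19 ≡ 5. → (7, 5)
4Q: (7, 5) + (9, 20). λ = (20 - 5)/(9 - 7) ≡ 15/2 mod 23. 2⁻¹ ≡ 12 (mod 23), so λ ≡ 19.
  x = λ² - 7 - 9 = 361 - 16 ≡ 0; y = λ·(7 - 0) - 5 ≡ 13. → (0, 13)

(0, 13)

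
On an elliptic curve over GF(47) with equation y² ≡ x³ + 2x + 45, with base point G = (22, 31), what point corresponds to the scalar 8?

(26, 1)

Repeated addition: build up to 8G.
2G: tangent at (22, 31): λ = (3·22² + 2)/(2·31) ≡ 44/15. 15⁻¹ ≡ 22 (mod 47) since 15·22 = 330 ≡ 1, so λ ≡ 44·22 ≡ 28.
  x = λ² - 22 - 22 = 784 - 44 ≡ 35; y = λ·(22 - 35) - 31 ≡ 28. → (35, 28)
3G: (35, 28) + (22, 31). λ = (31 - 28)/(22 - 35) ≡ 3/34 mod 47. 34⁻¹ ≡ 18 (mod 47) since 34·18 = 612 ≡ 1, so λ ≡ 7.
  x = λ² - 35 - 22 = 49 - 57 ≡ 39; y = λ·(35 - 39) - 28 ≡ 38. → (39, 38)
4G: (39, 38) + (22, 31). λ = (31 - 38)/(22 - 39) ≡ 40/30 mod 47. 30⁻¹ ≡ 11 (mod 47) since 30·11 = 330 ≡ 1, so λ ≡ 17.
  x = λ² - 39 - 22 = 289 - 61 ≡ 40; y = λ·(39 - 40) - 38 ≡ 39. → (40, 39)
5G: (40, 39) + (22, 31). λ = (31 - 39)/(22 - 40) ≡ 39/29 mod 47. 29⁻¹ ≡ 13 (mod 47), so λ ≡ 37.
  x = λ² - 40 - 22 = 1369 - 62 ≡ 38; y = λ·(40 - 38) - 39 ≡ 35. → (38, 35)
6G: (38, 35) + (22, 31). λ = (31 - 35)/(22 - 38) ≡ 43/31 mod 47. 31⁻¹ ≡ 44 (mod 47), so λ ≡ 12.
  x = λ² - 38 - 22 = 144 - 60 ≡ 37; y = λ·(38 - 37) - 35 ≡ 24. → (37, 24)
7G: (37, 24) + (22, 31). λ = (31 - 24)/(22 - 37) ≡ 7/32 mod 47. 32⁻¹ ≡ 25 (mod 47) since 32·25 = 800 ≡ 1, so λ ≡ 34.
  x = λ² - 37 - 22 = 1156 - 59 ≡ 16; y = λ·(37 - 16) - 24 ≡ 32. → (16, 32)
8G: (16, 32) + (22, 31). λ = (31 - 32)/(22 - 16) ≡ 46/6 mod 47. 6⁻¹ ≡ 8 (mod 47), so λ ≡ 39.
  x = λ² - 16 - 22 = 1521 - 38 ≡ 26; y = λ·(16 - 26) - 32 ≡ 1. → (26, 1)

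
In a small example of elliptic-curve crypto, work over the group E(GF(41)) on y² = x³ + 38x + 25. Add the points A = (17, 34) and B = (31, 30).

(14, 12)

(17, 34) + (31, 30). λ = (30 - 34)/(31 - 17) ≡ 37/14 mod 41. 14⁻¹ ≡ 3 (mod 41) since 14·3 = 42 ≡ 1, so λ ≡ 29.
  x = λ² - 17 - 31 = 841 - 48 ≡ 14; y = λ·(17 - 14) - 34 ≡ 12. → (14, 12)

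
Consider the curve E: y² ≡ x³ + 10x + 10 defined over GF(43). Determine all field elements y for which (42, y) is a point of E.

none

x³ + 10x + 10 = 74518 ≡ 42 (mod 43).
42 is a non-residue mod 43; no y exists.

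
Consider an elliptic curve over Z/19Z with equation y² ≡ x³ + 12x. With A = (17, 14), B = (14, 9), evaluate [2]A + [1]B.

(13, 4)

First 2A:
Repeated addition: build up to 2A.
2A: tangent at (17, 14): λ = (3·17² + 12)/(2·14) ≡ 5/9. 9⁻¹ ≡ 17 (mod 19), so λ ≡ 5·17 ≡ 9.
  x = λ² - 17 - 17 = 81 - 34 ≡ 9; y = λ·(17 - 9) - 14 ≡ 1. → (9, 1)
2A = (9, 1).
Finally 2A + B:
(9, 1) + (14, 9). λ = (9 - 1)/(14 - 9) ≡ 8/5 mod 19. 5⁻¹ ≡ 4 (mod 19), so λ ≡ 13.
  x = λ² - 9 - 14 = 169 - 23 ≡ 13; y = λ·(9 - 13) - 1 ≡ 4. → (13, 4)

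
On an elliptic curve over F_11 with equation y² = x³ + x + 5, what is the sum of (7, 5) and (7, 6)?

O

The two points share x = 7 and their y-coordinates satisfy 5 + 6 ≡ 0 (mod 11), so they are inverses. Their sum is O.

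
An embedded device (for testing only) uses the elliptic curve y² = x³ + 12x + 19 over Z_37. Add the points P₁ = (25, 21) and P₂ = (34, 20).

(31, 29)

(25, 21) + (34, 20). λ = (20 - 21)/(34 - 25) ≡ 36/9 mod 37. 9⁻¹ ≡ 33 (mod 37), so λ ≡ 4.
  x = λ² - 25 - 34 = 16 - 59 ≡ 31; y = λ·(25 - 31) - 21 ≡ 29. → (31, 29)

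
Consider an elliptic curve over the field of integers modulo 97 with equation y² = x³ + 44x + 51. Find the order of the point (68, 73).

2P: tangent at (68, 73): λ = (3·68² + 44)/(2·73) ≡ 45/49. 49⁻¹ ≡ 2 (mod 97) since 49·2 = 98 ≡ 1, so λ ≡ 45·2 ≡ 90.
  x = λ² - 68 - 68 = 8100 - 136 ≡ 10; y = λ·(68 - 10) - 73 ≡ 6. → (10, 6)
3P: (10, 6) + (68, 73). λ = (73 - 6)/(68 - 10) ≡ 67/58 mod 97. 58⁻¹ ≡ 92 (mod 97) since 58·92 = 5336 ≡ 1, so λ ≡ 53.
  x = λ² - 10 - 68 = 2809 - 78 ≡ 15; y = λ·(10 - 15) - 6 ≡ 20. → (15, 20)
4P: (15, 20) + (68, 73). λ = (73 - 20)/(68 - 15) ≡ 53/53 mod 97. 53⁻¹ ≡ 11 (mod 97), so λ ≡ 1.
  x = λ² - 15 - 68 = 1 - 83 ≡ 15; y = λ·(15 - 15) - 20 ≡ 77. → (15, 77)
5P: (15, 77) + (68, 73). λ = (73 - 77)/(68 - 15) ≡ 93/53 mod 97. 53⁻¹ ≡ 11 (mod 97), so λ ≡ 53.
  x = λ² - 15 - 68 = 2809 - 83 ≡ 10; y = λ·(15 - 10) - 77 ≡ 91. → (10, 91)
6P: (10, 91) + (68, 73). λ = (73 - 91)/(68 - 10) ≡ 79/58 mod 97. 58⁻¹ ≡ 92 (mod 97), so λ ≡ 90.
  x = λ² - 10 - 68 = 8100 - 78 ≡ 68; y = λ·(10 - 68) - 91 ≡ 24. → (68, 24)
7P: (68, 24) + (68, 73): same x and y₁ ≡ -y₂, so the sum is 𝒪.
7P = 𝒪, so the order is 7.

7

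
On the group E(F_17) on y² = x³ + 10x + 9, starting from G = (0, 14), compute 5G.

Repeated addition: build up to 5G.
2G: tangent at (0, 14): λ = (3·0² + 10)/(2·14) ≡ 10/11. 11⁻¹ ≡ 14 (mod 17) since 11·14 = 154 ≡ 1, so λ ≡ 10·14 ≡ 4.
  x = λ² - 0 - 0 = 16 - 0 ≡ 16; y = λ·(0 - 16) - 14 ≡ 7. → (16, 7)
3G: (16, 7) + (0, 14). λ = (14 - 7)/(0 - 16) ≡ 7/1 mod 17. 1⁻¹ ≡ 1 (mod 17), so λ ≡ 7.
  x = λ² - 16 - 0 = 49 - 16 ≡ 16; y = λ·(16 - 16) - 7 ≡ 10. → (16, 10)
4G: (16, 10) + (0, 14). λ = (14 - 10)/(0 - 16) ≡ 4/1 mod 17. 1⁻¹ ≡ 1 (mod 17) since 1·1 = 1 ≡ 1, so λ ≡ 4.
  x = λ² - 16 - 0 = 16 - 16 ≡ 0; y = λ·(16 - 0) - 10 ≡ 3. → (0, 3)
5G: (0, 3) + (0, 14): same x and y₁ ≡ -y₂, so the sum is 𝒪.

O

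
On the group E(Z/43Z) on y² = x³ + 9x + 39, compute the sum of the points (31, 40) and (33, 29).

(20, 7)

(31, 40) + (33, 29). λ = (29 - 40)/(33 - 31) ≡ 32/2 mod 43. 2⁻¹ ≡ 22 (mod 43) since 2·22 = 44 ≡ 1, so λ ≡ 16.
  x = λ² - 31 - 33 = 256 - 64 ≡ 20; y = λ·(31 - 20) - 40 ≡ 7. → (20, 7)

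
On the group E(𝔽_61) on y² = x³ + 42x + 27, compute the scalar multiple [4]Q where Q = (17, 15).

(5, 22)

Double-and-add on 4 = (100)₂. Start with Q = (17, 15) for the leading 1-bit.
double: tangent at (17, 15): λ = (3·17² + 42)/(2·15) ≡ 55/30. 30⁻¹ ≡ 59 (mod 61) since 30·59 = 1770 ≡ 1, so λ ≡ 55·59 ≡ 12.
  x = λ² - 17 - 17 = 144 - 34 ≡ 49; y = λ·(17 - 49) - 15 ≡ 28. → (49, 28)
double: tangent at (49, 28): λ = (3·49² + 42)/(2·28) ≡ 47/56. 56⁻¹ ≡ 12 (mod 61) since 56·12 = 672 ≡ 1, so λ ≡ 47·12 ≡ 15.
  x = λ² - 49 - 49 = 225 - 98 ≡ 5; y = λ·(49 - 5) - 28 ≡ 22. → (5, 22)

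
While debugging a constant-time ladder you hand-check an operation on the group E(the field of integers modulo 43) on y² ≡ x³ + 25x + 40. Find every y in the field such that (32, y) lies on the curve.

5, 38

x³ + 25x + 40 = 33608 ≡ 25 (mod 43).
Square roots of 25 mod 43: 5 and 38 (since 5² = 25 ≡ 25).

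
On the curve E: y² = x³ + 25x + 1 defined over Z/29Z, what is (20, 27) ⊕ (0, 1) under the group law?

(20, 27) + (0, 1). λ = (1 - 27)/(0 - 20) ≡ 3/9 mod 29. 9⁻¹ ≡ 13 (mod 29), so λ ≡ 10.
  x = λ² - 20 - 0 = 100 - 20 ≡ 22; y = λ·(20 - 22) - 27 ≡ 11. → (22, 11)

(22, 11)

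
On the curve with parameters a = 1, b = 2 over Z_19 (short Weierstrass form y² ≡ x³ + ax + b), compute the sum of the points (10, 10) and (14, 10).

(14, 9)

(10, 10) + (14, 10). λ = (10 - 10)/(14 - 10) ≡ 0/4 mod 19. 4⁻¹ ≡ 5 (mod 19) since 4·5 = 20 ≡ 1, so λ ≡ 0.
  x = λ² - 10 - 14 = 0 - 24 ≡ 14; y = λ·(10 - 14) - 10 ≡ 9. → (14, 9)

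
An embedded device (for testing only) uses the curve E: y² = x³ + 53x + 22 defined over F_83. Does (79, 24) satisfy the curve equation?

y² = 24² ≡ 78; x³ + 53x + 22 = 497248 ≡ 78 (mod 83). 78 = 78.

yes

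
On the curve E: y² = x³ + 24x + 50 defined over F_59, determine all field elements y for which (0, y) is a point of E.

x³ + 24x + 50 = 50 ≡ 50 (mod 59).
50 is a non-residue mod 59; no y exists.

none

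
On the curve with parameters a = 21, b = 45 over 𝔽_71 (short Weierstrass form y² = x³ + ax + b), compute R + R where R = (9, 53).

tangent at (9, 53): λ = (3·9² + 21)/(2·53) ≡ 51/35. 35⁻¹ ≡ 69 (mod 71), so λ ≡ 51·69 ≡ 40.
  x = λ² - 9 - 9 = 1600 - 18 ≡ 20; y = λ·(9 - 20) - 53 ≡ 4. → (20, 4)

(20, 4)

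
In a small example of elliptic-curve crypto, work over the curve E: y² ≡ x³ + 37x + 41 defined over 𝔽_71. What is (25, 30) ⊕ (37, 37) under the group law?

(69, 39)

(25, 30) + (37, 37). λ = (37 - 30)/(37 - 25) ≡ 7/12 mod 71. 12⁻¹ ≡ 6 (mod 71) since 12·6 = 72 ≡ 1, so λ ≡ 42.
  x = λ² - 25 - 37 = 1764 - 62 ≡ 69; y = λ·(25 - 69) - 30 ≡ 39. → (69, 39)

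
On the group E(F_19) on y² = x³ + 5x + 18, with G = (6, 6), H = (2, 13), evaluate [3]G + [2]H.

(12, 1)

First 3G:
Repeated addition: build up to 3G.
2G: tangent at (6, 6): λ = (3·6² + 5)/(2·6) ≡ 18/12. 12⁻¹ ≡ 8 (mod 19), so λ ≡ 18·8 ≡ 11.
  x = λ² - 6 - 6 = 121 - 12 ≡ 14; y = λ·(6 - 14) - 6 ≡ 1. → (14, 1)
3G: (14, 1) + (6, 6). λ = (6 - 1)/(6 - 14) ≡ 5/11 mod 19. 11⁻¹ ≡ 7 (mod 19) since 11·7 = 77 ≡ 1, so λ ≡ 16.
  x = λ² - 14 - 6 = 256 - 20 ≡ 8; y = λ·(14 - 8) - 1 ≡ 0. → (8, 0)
3G = (8, 0).
Next 2H:
Repeated addition: build up to 2H.
2H: tangent at (2, 13): λ = (3·2² + 5)/(2·13) ≡ 17/7. 7⁻¹ ≡ 11 (mod 19), so λ ≡ 17·11 ≡ 16.
  x = λ² - 2 - 2 = 256 - 4 ≡ 5; y = λ·(2 - 5) - 13 ≡ 15. → (5, 15)
2H = (5, 15).
Finally 3G + 2H:
(8, 0) + (5, 15). λ = (15 - 0)/(5 - 8) ≡ 15/16 mod 19. 16⁻¹ ≡ 6 (mod 19), so λ ≡ 14.
  x = λ² - 8 - 5 = 196 - 13 ≡ 12; y = λ·(8 - 12) - 0 ≡ 1. → (12, 1)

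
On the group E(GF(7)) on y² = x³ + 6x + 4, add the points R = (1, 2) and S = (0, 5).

(1, 5)

(1, 2) + (0, 5). λ = (5 - 2)/(0 - 1) ≡ 3/6 mod 7. 6⁻¹ ≡ 6 (mod 7), so λ ≡ 4.
  x = λ² - 1 - 0 = 16 - 1 ≡ 1; y = λ·(1 - 1) - 2 ≡ 5. → (1, 5)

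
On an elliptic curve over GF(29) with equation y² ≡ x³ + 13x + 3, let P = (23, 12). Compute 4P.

(19, 27)

Repeated addition: build up to 4P.
2P: tangent at (23, 12): λ = (3·23² + 13)/(2·12) ≡ 5/24. 24⁻¹ ≡ 23 (mod 29) since 24·23 = 552 ≡ 1, so λ ≡ 5·23 ≡ 28.
  x = λ² - 23 - 23 = 784 - 46 ≡ 13; y = λ·(23 - 13) - 12 ≡ 7. → (13, 7)
3P: (13, 7) + (23, 12). λ = (12 - 7)/(23 - 13) ≡ 5/10 mod 29. 10⁻¹ ≡ 3 (mod 29), so λ ≡ 15.
  x = λ² - 13 - 23 = 225 - 36 ≡ 15; y = λ·(13 - 15) - 7 ≡ 21. → (15, 21)
4P: (15, 21) + (23, 12). λ = (12 - 21)/(23 - 15) ≡ 20/8 mod 29. 8⁻¹ ≡ 11 (mod 29) since 8·11 = 88 ≡ 1, so λ ≡ 17.
  x = λ² - 15 - 23 = 289 - 38 ≡ 19; y = λ·(15 - 19) - 21 ≡ 27. → (19, 27)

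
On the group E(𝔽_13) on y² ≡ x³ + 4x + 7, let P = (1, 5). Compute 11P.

(11, 2)

Double-and-add on 11 = (1011)₂. Start with P = (1, 5) for the leading 1-bit.
double: tangent at (1, 5): λ = (3·1² + 4)/(2·5) ≡ 7/10. 10⁻¹ ≡ 4 (mod 13), so λ ≡ 7·4 ≡ 2.
  x = λ² - 1 - 1 = 4 - 2 ≡ 2; y = λ·(1 - 2) - 5 ≡ 6. → (2, 6)
double: tangent at (2, 6): λ = (3·2² + 4)/(2·6) ≡ 3/12. 12⁻¹ ≡ 12 (mod 13), so λ ≡ 3·12 ≡ 10.
  x = λ² - 2 - 2 = 100 - 4 ≡ 5; y = λ·(2 - 5) - 6 ≡ 3. → (5, 3)
add P: (5, 3) + (1, 5). λ = (5 - 3)/(1 - 5) ≡ 2/9 mod 13. 9⁻¹ ≡ 3 (mod 13), so λ ≡ 6.
  x = λ² - 5 - 1 = 36 - 6 ≡ 4; y = λ·(5 - 4) - 3 ≡ 3. → (4, 3)
double: tangent at (4, 3): λ = (3·4² + 4)/(2·3) ≡ 0/6. 6⁻¹ ≡ 11 (mod 13), so λ ≡ 0·11 ≡ 0.
  x = λ² - 4 - 4 = 0 - 8 ≡ 5; y = λ·(4 - 5) - 3 ≡ 10. → (5, 10)
add P: (5, 10) + (1, 5). λ = (5 - 10)/(1 - 5) ≡ 8/9 mod 13. 9⁻¹ ≡ 3 (mod 13), so λ ≡ 11.
  x = λ² - 5 - 1 = 121 - 6 ≡ 11; y = λ·(5 - 11) - 10 ≡ 2. → (11, 2)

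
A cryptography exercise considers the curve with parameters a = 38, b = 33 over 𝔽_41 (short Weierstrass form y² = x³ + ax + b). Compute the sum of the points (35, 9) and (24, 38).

(35, 9) + (24, 38). λ = (38 - 9)/(24 - 35) ≡ 29/30 mod 41. 30⁻¹ ≡ 26 (mod 41) since 30·26 = 780 ≡ 1, so λ ≡ 16.
  x = λ² - 35 - 24 = 256 - 59 ≡ 33; y = λ·(35 - 33) - 9 ≡ 23. → (33, 23)

(33, 23)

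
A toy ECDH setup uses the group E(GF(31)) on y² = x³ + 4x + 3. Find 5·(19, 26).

(2, 22)

Write Q = (19, 26).
Repeated addition: build up to 5Q.
2Q: tangent at (19, 26): λ = (3·19² + 4)/(2·26) ≡ 2/21. 21⁻¹ ≡ 3 (mod 31), so λ ≡ 2·3 ≡ 6.
  x = λ² - 19 - 19 = 36 - 38 ≡ 29; y = λ·(19 - 29) - 26 ≡ 7. → (29, 7)
3Q: (29, 7) + (19, 26). λ = (26 - 7)/(19 - 29) ≡ 19/21 mod 31. 21⁻¹ ≡ 3 (mod 31), so λ ≡ 26.
  x = λ² - 29 - 19 = 676 - 48 ≡ 8; y = λ·(29 - 8) - 7 ≡ 12. → (8, 12)
4Q: (8, 12) + (19, 26). λ = (26 - 12)/(19 - 8) ≡ 14/11 mod 31. 11⁻¹ ≡ 17 (mod 31), so λ ≡ 21.
  x = λ² - 8 - 19 = 441 - 27 ≡ 11; y = λ·(8 - 11) - 12 ≡ 18. → (11, 18)
5Q: (11, 18) + (19, 26). λ = (26 - 18)/(19 - 11) ≡ 8/8 mod 31. 8⁻¹ ≡ 4 (mod 31) since 8·4 = 32 ≡ 1, so λ ≡ 1.
  x = λ² - 11 - 19 = 1 - 30 ≡ 2; y = λ·(11 - 2) - 18 ≡ 22. → (2, 22)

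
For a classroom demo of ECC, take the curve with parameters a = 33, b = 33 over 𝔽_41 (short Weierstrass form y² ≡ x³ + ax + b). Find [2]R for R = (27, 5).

tangent at (27, 5): λ = (3·27² + 33)/(2·5) ≡ 6/10. 10⁻¹ ≡ 37 (mod 41) since 10·37 = 370 ≡ 1, so λ ≡ 6·37 ≡ 17.
  x = λ² - 27 - 27 = 289 - 54 ≡ 30; y = λ·(27 - 30) - 5 ≡ 26. → (30, 26)

(30, 26)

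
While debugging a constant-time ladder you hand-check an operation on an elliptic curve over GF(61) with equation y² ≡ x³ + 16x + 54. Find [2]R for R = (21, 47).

(18, 47)

tangent at (21, 47): λ = (3·21² + 16)/(2·47) ≡ 58/33. 33⁻¹ ≡ 37 (mod 61), so λ ≡ 58·37 ≡ 11.
  x = λ² - 21 - 21 = 121 - 42 ≡ 18; y = λ·(21 - 18) - 47 ≡ 47. → (18, 47)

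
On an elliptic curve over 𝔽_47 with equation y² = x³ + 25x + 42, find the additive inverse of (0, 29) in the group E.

(0, 18)

-(0, 29) = (0, -29 mod 47) = (0, 18).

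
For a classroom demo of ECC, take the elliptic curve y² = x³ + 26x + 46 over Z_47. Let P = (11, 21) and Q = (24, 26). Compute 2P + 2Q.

First 2P:
Repeated addition: build up to 2P.
2P: tangent at (11, 21): λ = (3·11² + 26)/(2·21) ≡ 13/42. 42⁻¹ ≡ 28 (mod 47) since 42·28 = 1176 ≡ 1, so λ ≡ 13·28 ≡ 35.
  x = λ² - 11 - 11 = 1225 - 22 ≡ 28; y = λ·(11 - 28) - 21 ≡ 42. → (28, 42)
2P = (28, 42).
Next 2Q:
Repeated addition: build up to 2Q.
2Q: tangent at (24, 26): λ = (3·24² + 26)/(2·26) ≡ 15/5. 5⁻¹ ≡ 19 (mod 47) since 5·19 = 95 ≡ 1, so λ ≡ 15·19 ≡ 3.
  x = λ² - 24 - 24 = 9 - 48 ≡ 8; y = λ·(24 - 8) - 26 ≡ 22. → (8, 22)
2Q = (8, 22).
Finally 2P + 2Q:
(28, 42) + (8, 22). λ = (22 - 42)/(8 - 28) ≡ 27/27 mod 47. 27⁻¹ ≡ 7 (mod 47), so λ ≡ 1.
  x = λ² - 28 - 8 = 1 - 36 ≡ 12; y = λ·(28 - 12) - 42 ≡ 21. → (12, 21)

(12, 21)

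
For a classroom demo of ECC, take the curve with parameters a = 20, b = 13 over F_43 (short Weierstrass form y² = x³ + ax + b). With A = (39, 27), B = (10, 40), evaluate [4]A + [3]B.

First 4A:
Double-and-add on 4 = (100)₂. Start with A = (39, 27) for the leading 1-bit.
double: tangent at (39, 27): λ = (3·39² + 20)/(2·27) ≡ 25/11. 11⁻¹ ≡ 4 (mod 43), so λ ≡ 25·4 ≡ 14.
  x = λ² - 39 - 39 = 196 - 78 ≡ 32; y = λ·(39 - 32) - 27 ≡ 28. → (32, 28)
double: tangent at (32, 28): λ = (3·32² + 20)/(2·28) ≡ 39/13. 13⁻¹ ≡ 10 (mod 43) since 13·10 = 130 ≡ 1, so λ ≡ 39·10 ≡ 3.
  x = λ² - 32 - 32 = 9 - 64 ≡ 31; y = λ·(32 - 31) - 28 ≡ 18. → (31, 18)
4A = (31, 18).
Next 3B:
Repeated addition: build up to 3B.
2B: tangent at (10, 40): λ = (3·10² + 20)/(2·40) ≡ 19/37. 37⁻¹ ≡ 7 (mod 43), so λ ≡ 19·7 ≡ 4.
  x = λ² - 10 - 10 = 16 - 20 ≡ 39; y = λ·(10 - 39) - 40 ≡ 16. → (39, 16)
3B: (39, 16) + (10, 40). λ = (40 - 16)/(10 - 39) ≡ 24/14 mod 43. 14⁻¹ ≡ 40 (mod 43), so λ ≡ 14.
  x = λ² - 39 - 10 = 196 - 49 ≡ 18; y = λ·(39 - 18) - 16 ≡ 20. → (18, 20)
3B = (18, 20).
Finally 4A + 3B:
(31, 18) + (18, 20). λ = (20 - 18)/(18 - 31) ≡ 2/30 mod 43. 30⁻¹ ≡ 33 (mod 43), so λ ≡ 23.
  x = λ² - 31 - 18 = 529 - 49 ≡ 7; y = λ·(31 - 7) - 18 ≡ 18. → (7, 18)

(7, 18)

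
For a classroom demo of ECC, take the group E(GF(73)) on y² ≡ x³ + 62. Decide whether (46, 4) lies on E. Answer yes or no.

y² = 4² ≡ 16; x³ + 0x + 62 = 97398 ≡ 16 (mod 73). 16 = 16.

yes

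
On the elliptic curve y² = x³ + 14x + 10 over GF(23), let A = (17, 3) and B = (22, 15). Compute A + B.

(17, 3) + (22, 15). λ = (15 - 3)/(22 - 17) ≡ 12/5 mod 23. 5⁻¹ ≡ 14 (mod 23) since 5·14 = 70 ≡ 1, so λ ≡ 7.
  x = λ² - 17 - 22 = 49 - 39 ≡ 10; y = λ·(17 - 10) - 3 ≡ 0. → (10, 0)

(10, 0)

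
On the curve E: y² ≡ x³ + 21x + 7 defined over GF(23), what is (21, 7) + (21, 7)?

tangent at (21, 7): λ = (3·21² + 21)/(2·7) ≡ 10/14. 14⁻¹ ≡ 5 (mod 23), so λ ≡ 10·5 ≡ 4.
  x = λ² - 21 - 21 = 16 - 42 ≡ 20; y = λ·(21 - 20) - 7 ≡ 20. → (20, 20)

(20, 20)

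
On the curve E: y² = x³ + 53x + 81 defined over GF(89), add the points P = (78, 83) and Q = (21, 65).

(15, 54)

(78, 83) + (21, 65). λ = (65 - 83)/(21 - 78) ≡ 71/32 mod 89. 32⁻¹ ≡ 64 (mod 89), so λ ≡ 5.
  x = λ² - 78 - 21 = 25 - 99 ≡ 15; y = λ·(78 - 15) - 83 ≡ 54. → (15, 54)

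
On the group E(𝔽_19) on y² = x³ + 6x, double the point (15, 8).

tangent at (15, 8): λ = (3·15² + 6)/(2·8) ≡ 16/16. 16⁻¹ ≡ 6 (mod 19) since 16·6 = 96 ≡ 1, so λ ≡ 16·6 ≡ 1.
  x = λ² - 15 - 15 = 1 - 30 ≡ 9; y = λ·(15 - 9) - 8 ≡ 17. → (9, 17)

(9, 17)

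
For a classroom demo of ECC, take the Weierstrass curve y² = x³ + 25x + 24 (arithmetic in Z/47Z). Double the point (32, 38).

tangent at (32, 38): λ = (3·32² + 25)/(2·38) ≡ 42/29. 29⁻¹ ≡ 13 (mod 47) since 29·13 = 377 ≡ 1, so λ ≡ 42·13 ≡ 29.
  x = λ² - 32 - 32 = 841 - 64 ≡ 25; y = λ·(32 - 25) - 38 ≡ 24. → (25, 24)

(25, 24)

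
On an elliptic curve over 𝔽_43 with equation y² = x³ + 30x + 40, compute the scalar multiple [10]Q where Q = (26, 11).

Double-and-add on 10 = (1010)₂. Start with Q = (26, 11) for the leading 1-bit.
double: tangent at (26, 11): λ = (3·26² + 30)/(2·11) ≡ 37/22. 22⁻¹ ≡ 2 (mod 43) since 22·2 = 44 ≡ 1, so λ ≡ 37·2 ≡ 31.
  x = λ² - 26 - 26 = 961 - 52 ≡ 6; y = λ·(26 - 6) - 11 ≡ 7. → (6, 7)
double: tangent at (6, 7): λ = (3·6² + 30)/(2·7) ≡ 9/14. 14⁻¹ ≡ 40 (mod 43), so λ ≡ 9·40 ≡ 16.
  x = λ² - 6 - 6 = 256 - 12 ≡ 29; y = λ·(6 - 29) - 7 ≡ 12. → (29, 12)
add Q: (29, 12) + (26, 11). λ = (11 - 12)/(26 - 29) ≡ 42/40 mod 43. 40⁻¹ ≡ 14 (mod 43), so λ ≡ 29.
  x = λ² - 29 - 26 = 841 - 55 ≡ 12; y = λ·(29 - 12) - 12 ≡ 8. → (12, 8)
double: tangent at (12, 8): λ = (3·12² + 30)/(2·8) ≡ 32/16. 16⁻¹ ≡ 35 (mod 43) since 16·35 = 560 ≡ 1, so λ ≡ 32·35 ≡ 2.
  x = λ² - 12 - 12 = 4 - 24 ≡ 23; y = λ·(12 - 23) - 8 ≡ 13. → (23, 13)

(23, 13)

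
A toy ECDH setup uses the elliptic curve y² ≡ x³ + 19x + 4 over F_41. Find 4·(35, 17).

Write G = (35, 17).
Double-and-add on 4 = (100)₂. Start with G = (35, 17) for the leading 1-bit.
double: tangent at (35, 17): λ = (3·35² + 19)/(2·17) ≡ 4/34. 34⁻¹ ≡ 35 (mod 41), so λ ≡ 4·35 ≡ 17.
  x = λ² - 35 - 35 = 289 - 70 ≡ 14; y = λ·(35 - 14) - 17 ≡ 12. → (14, 12)
double: tangent at (14, 12): λ = (3·14² + 19)/(2·12) ≡ 33/24. 24⁻¹ ≡ 12 (mod 41) since 24·12 = 288 ≡ 1, so λ ≡ 33·12 ≡ 27.
  x = λ² - 14 - 14 = 729 - 28 ≡ 4; y = λ·(14 - 4) - 12 ≡ 12. → (4, 12)

(4, 12)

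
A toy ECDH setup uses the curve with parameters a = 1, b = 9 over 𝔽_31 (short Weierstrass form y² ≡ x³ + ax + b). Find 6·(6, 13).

(3, 15)

Write G = (6, 13).
Double-and-add on 6 = (110)₂. Start with G = (6, 13) for the leading 1-bit.
double: tangent at (6, 13): λ = (3·6² + 1)/(2·13) ≡ 16/26. 26⁻¹ ≡ 6 (mod 31), so λ ≡ 16·6 ≡ 3.
  x = λ² - 6 - 6 = 9 - 12 ≡ 28; y = λ·(6 - 28) - 13 ≡ 14. → (28, 14)
add G: (28, 14) + (6, 13). λ = (13 - 14)/(6 - 28) ≡ 30/9 mod 31. 9⁻¹ ≡ 7 (mod 31), so λ ≡ 24.
  x = λ² - 28 - 6 = 576 - 34 ≡ 15; y = λ·(28 - 15) - 14 ≡ 19. → (15, 19)
double: tangent at (15, 19): λ = (3·15² + 1)/(2·19) ≡ 25/7. 7⁻¹ ≡ 9 (mod 31) since 7·9 = 63 ≡ 1, so λ ≡ 25·9 ≡ 8.
  x = λ² - 15 - 15 = 64 - 30 ≡ 3; y = λ·(15 - 3) - 19 ≡ 15. → (3, 15)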